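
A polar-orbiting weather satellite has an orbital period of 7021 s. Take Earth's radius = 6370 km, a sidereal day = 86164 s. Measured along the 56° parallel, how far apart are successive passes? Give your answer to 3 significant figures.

Node shift per orbit = (7021.0/86164) × 360° = 29.33°.
Equatorial spacing = 29.33 × 111.2 km/° = 3261 km.
At 56° latitude, spacing = 3261 × cos(56°) = 1824 km.

1820 km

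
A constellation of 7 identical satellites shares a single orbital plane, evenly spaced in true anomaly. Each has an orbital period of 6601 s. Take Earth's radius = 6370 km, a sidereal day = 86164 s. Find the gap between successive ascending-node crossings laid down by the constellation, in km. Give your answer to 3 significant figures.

438 km

Single-satellite node shift = (6601.0/86164) × 360° = 27.58°.
With 7 satellites evenly phased, successive equator crossings are 27.58/7 = 3.940° apart.
That is 3.940 × 111.2 = 438 km at the equator.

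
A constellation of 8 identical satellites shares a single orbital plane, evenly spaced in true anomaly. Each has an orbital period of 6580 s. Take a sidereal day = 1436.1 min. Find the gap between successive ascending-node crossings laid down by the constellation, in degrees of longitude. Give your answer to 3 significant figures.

3.44°

Single-satellite node shift = (6580.0/86166) × 360° = 27.49°.
With 8 satellites evenly phased, successive equator crossings are 27.49/8 = 3.436° apart.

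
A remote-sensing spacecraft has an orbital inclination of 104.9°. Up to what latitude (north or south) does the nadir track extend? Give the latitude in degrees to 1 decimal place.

Retrograde orbit: the ground track reaches ±(180° − i) = ±(180 − 104.9) = ±75.1°.

75.1°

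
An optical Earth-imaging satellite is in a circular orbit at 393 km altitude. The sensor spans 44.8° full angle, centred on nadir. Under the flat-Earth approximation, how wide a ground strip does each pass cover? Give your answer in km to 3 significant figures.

324 km

Half-angle = 44.8°/2 = 22.4°.
Swath width ≈ 2h·tan(θ/2) = 2 × 393 × tan(22.4°) = 324.0 km.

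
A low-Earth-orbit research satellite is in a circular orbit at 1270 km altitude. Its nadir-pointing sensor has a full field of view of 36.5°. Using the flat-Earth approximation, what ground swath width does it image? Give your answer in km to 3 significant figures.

Half-angle = 36.5°/2 = 18.25°.
Swath width ≈ 2h·tan(θ/2) = 2 × 1270 × tan(18.25°) = 837.6 km.

838 km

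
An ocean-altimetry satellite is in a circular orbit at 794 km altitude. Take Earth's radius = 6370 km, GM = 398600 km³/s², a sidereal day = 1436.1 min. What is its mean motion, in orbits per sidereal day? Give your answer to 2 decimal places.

14.28

Semi-major axis a = 6370 + 794 = 7164 km. Period T = 2π√(a³/μ) = 2π√(7164³/398600) = 6034.5 s = 100.58 min.
Orbits per sidereal day = 86166 / 6034.5 = 14.279.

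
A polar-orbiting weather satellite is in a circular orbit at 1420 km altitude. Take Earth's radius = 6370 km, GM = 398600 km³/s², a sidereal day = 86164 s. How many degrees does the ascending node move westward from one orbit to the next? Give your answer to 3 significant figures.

28.6°

Semi-major axis a = 6370 + 1420 = 7790 km. Period T = 2π√(a³/μ) = 2π√(7790³/398600) = 6842.5 s = 114.04 min.
During one orbit Earth rotates (6842.5 / 86164) × 360° = 28.59°.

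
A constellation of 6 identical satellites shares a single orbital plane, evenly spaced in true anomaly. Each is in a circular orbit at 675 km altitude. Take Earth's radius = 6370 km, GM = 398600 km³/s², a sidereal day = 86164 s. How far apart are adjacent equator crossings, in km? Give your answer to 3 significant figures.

456 km

Semi-major axis a = 6370 + 675 = 7045 km. Period T = 2π√(a³/μ) = 2π√(7045³/398600) = 5884.8 s = 98.08 min.
Single-satellite node shift = (5884.8/86164) × 360° = 24.59°.
With 6 satellites evenly phased, successive equator crossings are 24.59/6 = 4.098° apart.
That is 4.098 × 111.2 = 456 km at the equator.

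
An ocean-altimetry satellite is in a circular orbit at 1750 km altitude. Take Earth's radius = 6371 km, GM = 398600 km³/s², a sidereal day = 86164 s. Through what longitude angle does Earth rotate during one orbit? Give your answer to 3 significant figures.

Semi-major axis a = 6371 + 1750 = 8121 km. Period T = 2π√(a³/μ) = 2π√(8121³/398600) = 7283.3 s = 121.39 min.
During one orbit Earth rotates (7283.3 / 86164) × 360° = 30.43°.

30.4°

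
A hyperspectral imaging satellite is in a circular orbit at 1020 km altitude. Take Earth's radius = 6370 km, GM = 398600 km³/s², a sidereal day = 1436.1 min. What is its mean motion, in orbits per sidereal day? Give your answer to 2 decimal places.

Semi-major axis a = 6370 + 1020 = 7390 km. Period T = 2π√(a³/μ) = 2π√(7390³/398600) = 6322.3 s = 105.37 min.
Orbits per sidereal day = 86166 / 6322.3 = 13.629.

13.63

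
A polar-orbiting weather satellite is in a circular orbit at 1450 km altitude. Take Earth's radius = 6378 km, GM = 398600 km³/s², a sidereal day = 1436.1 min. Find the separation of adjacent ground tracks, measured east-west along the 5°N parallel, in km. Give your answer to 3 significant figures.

3190 km

Semi-major axis a = 6378 + 1450 = 7828 km. Period T = 2π√(a³/μ) = 2π√(7828³/398600) = 6892.7 s = 114.88 min.
Node shift per orbit = (6892.7/86166) × 360° = 28.80°.
Equatorial spacing = 28.80 × 111.3 km/° = 3206 km.
At 5° latitude, spacing = 3206 × cos(5°) = 3193 km.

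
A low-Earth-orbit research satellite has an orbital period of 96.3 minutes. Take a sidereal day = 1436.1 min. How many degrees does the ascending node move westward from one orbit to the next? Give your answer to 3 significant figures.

T = 96.3 min = 5778.0 s.
During one orbit Earth rotates (5778.0 / 86166) × 360° = 24.14°.

24.1°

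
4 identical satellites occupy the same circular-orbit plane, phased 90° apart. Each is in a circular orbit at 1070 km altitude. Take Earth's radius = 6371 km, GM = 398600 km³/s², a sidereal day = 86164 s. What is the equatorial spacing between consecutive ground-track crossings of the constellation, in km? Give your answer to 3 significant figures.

Semi-major axis a = 6371 + 1070 = 7441 km. Period T = 2π√(a³/μ) = 2π√(7441³/398600) = 6387.9 s = 106.47 min.
Single-satellite node shift = (6387.9/86164) × 360° = 26.69°.
With 4 satellites evenly phased, successive equator crossings are 26.69/4 = 6.672° apart.
That is 6.672 × 111.2 = 742 km at the equator.

742 km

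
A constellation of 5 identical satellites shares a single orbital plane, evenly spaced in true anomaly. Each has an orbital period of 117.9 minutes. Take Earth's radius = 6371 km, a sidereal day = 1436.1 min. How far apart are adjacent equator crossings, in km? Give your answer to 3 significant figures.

657 km

T = 117.9 min = 7074.0 s.
Single-satellite node shift = (7074.0/86166) × 360° = 29.56°.
With 5 satellites evenly phased, successive equator crossings are 29.56/5 = 5.911° apart.
That is 5.911 × 111.2 = 657 km at the equator.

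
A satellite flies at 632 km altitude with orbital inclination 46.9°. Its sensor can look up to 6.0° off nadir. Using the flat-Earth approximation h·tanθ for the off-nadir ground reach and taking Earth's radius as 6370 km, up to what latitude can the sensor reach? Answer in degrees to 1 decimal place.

For a prograde orbit the ground track reaches latitude ±i = ±46.9°.
Sensor half-swath on the ground ≈ 632·tan(6.0°) = 66 km = 0.60° of latitude.
Maximum observable latitude ≈ 46.9 + 0.60 = 47.5°.

47.5°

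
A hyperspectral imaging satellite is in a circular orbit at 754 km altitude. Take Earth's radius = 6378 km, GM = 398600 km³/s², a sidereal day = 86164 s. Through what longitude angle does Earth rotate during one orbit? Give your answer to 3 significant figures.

25.0°

Semi-major axis a = 6378 + 754 = 7132 km. Period T = 2π√(a³/μ) = 2π√(7132³/398600) = 5994.2 s = 99.90 min.
During one orbit Earth rotates (5994.2 / 86164) × 360° = 25.04°.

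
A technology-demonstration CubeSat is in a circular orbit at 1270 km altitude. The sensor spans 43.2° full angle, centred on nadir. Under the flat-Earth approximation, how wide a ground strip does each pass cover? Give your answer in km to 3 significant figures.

Half-angle = 43.2°/2 = 21.6°.
Swath width ≈ 2h·tan(θ/2) = 2 × 1270 × tan(21.6°) = 1005.7 km.

1010 km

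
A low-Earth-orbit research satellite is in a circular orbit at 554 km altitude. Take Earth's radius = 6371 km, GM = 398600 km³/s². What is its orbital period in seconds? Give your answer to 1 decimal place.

5735.1 seconds

Semi-major axis a = 6371 + 554 = 6925 km. Period T = 2π√(a³/μ) = 2π√(6925³/398600) = 5735.1 s = 95.58 min.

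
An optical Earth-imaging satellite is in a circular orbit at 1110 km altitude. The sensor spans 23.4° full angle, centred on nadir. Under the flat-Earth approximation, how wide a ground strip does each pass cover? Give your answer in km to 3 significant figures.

Half-angle = 23.4°/2 = 11.7°.
Swath width ≈ 2h·tan(θ/2) = 2 × 1110 × tan(11.7°) = 459.7 km.

460 km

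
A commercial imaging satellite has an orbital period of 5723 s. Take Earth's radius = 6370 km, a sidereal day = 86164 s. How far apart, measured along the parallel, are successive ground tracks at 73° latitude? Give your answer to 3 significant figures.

777 km

Node shift per orbit = (5723.0/86164) × 360° = 23.91°.
Equatorial spacing = 23.91 × 111.2 km/° = 2658 km.
At 73° latitude, spacing = 2658 × cos(73°) = 777 km.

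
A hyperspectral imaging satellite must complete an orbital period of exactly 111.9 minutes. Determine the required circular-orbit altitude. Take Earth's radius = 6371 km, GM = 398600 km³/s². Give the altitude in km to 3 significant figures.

T = 111.9 min = 6714.0 s.
From T = 2π√(a³/μ): a = (μ T²/4π²)^(1/3) = (398600 × 6714.0² / 4π²)^(1/3) = 7692 km.
Altitude h = a − R = 7692 − 6371 = 1321 km.

1320 km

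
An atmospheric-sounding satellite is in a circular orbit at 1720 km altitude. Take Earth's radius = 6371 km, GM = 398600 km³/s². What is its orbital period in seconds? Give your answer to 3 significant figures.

7240 seconds

Semi-major axis a = 6371 + 1720 = 8091 km. Period T = 2π√(a³/μ) = 2π√(8091³/398600) = 7242.9 s = 120.72 min.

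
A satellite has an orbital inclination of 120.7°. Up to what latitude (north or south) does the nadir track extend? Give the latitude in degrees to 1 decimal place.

59.3°

Retrograde orbit: the ground track reaches ±(180° − i) = ±(180 − 120.7) = ±59.3°.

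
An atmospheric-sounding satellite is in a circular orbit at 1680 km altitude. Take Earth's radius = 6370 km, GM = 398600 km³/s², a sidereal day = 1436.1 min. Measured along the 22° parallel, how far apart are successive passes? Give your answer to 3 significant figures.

3100 km

Semi-major axis a = 6370 + 1680 = 8050 km. Period T = 2π√(a³/μ) = 2π√(8050³/398600) = 7187.9 s = 119.80 min.
Node shift per orbit = (7187.9/86166) × 360° = 30.03°.
Equatorial spacing = 30.03 × 111.2 km/° = 3339 km.
At 22° latitude, spacing = 3339 × cos(22°) = 3096 km.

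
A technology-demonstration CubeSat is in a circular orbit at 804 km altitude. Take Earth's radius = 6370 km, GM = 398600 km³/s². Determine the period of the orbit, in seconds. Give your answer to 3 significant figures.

Semi-major axis a = 6370 + 804 = 7174 km. Period T = 2π√(a³/μ) = 2π√(7174³/398600) = 6047.2 s = 100.79 min.

6050 seconds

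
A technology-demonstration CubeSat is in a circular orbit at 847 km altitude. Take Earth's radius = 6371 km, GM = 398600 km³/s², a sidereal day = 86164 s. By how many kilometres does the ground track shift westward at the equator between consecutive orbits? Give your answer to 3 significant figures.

Semi-major axis a = 6371 + 847 = 7218 km. Period T = 2π√(a³/μ) = 2π√(7218³/398600) = 6102.9 s = 101.72 min.
During one orbit Earth rotates (6102.9 / 86164) × 360° = 25.50°.
At the equator that is 25.50° × (2π·6371/360) km/° = 25.50 × 111.2 = 2835 km.

2840 km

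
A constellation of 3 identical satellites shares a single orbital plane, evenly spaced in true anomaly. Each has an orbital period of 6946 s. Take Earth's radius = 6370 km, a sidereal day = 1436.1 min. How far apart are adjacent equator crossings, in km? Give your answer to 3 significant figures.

Single-satellite node shift = (6946.0/86166) × 360° = 29.02°.
With 3 satellites evenly phased, successive equator crossings are 29.02/3 = 9.673° apart.
That is 9.673 × 111.2 = 1075 km at the equator.

1080 km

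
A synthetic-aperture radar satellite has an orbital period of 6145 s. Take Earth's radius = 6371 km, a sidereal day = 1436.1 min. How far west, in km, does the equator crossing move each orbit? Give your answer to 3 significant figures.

During one orbit Earth rotates (6145.0 / 86166) × 360° = 25.67°.
At the equator that is 25.67° × (2π·6371/360) km/° = 25.67 × 111.2 = 2855 km.

2850 km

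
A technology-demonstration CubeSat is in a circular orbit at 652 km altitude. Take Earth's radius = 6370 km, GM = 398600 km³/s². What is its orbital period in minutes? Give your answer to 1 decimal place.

97.6 min

Semi-major axis a = 6370 + 652 = 7022 km. Period T = 2π√(a³/μ) = 2π√(7022³/398600) = 5856.0 s = 97.60 min.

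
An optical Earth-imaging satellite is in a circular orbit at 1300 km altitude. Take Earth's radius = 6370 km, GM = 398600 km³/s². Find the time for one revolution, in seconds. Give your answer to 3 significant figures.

6690 seconds

Semi-major axis a = 6370 + 1300 = 7670 km. Period T = 2π√(a³/μ) = 2π√(7670³/398600) = 6685.0 s = 111.42 min.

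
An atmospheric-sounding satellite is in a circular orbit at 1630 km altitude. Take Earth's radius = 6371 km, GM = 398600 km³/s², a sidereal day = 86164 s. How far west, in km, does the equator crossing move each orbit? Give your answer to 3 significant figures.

Semi-major axis a = 6371 + 1630 = 8001 km. Period T = 2π√(a³/μ) = 2π√(8001³/398600) = 7122.4 s = 118.71 min.
During one orbit Earth rotates (7122.4 / 86164) × 360° = 29.76°.
At the equator that is 29.76° × (2π·6371/360) km/° = 29.76 × 111.2 = 3309 km.

3310 km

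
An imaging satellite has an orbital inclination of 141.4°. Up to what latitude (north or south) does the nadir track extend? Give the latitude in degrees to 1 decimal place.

Retrograde orbit: the ground track reaches ±(180° − i) = ±(180 − 141.4) = ±38.6°.

38.6°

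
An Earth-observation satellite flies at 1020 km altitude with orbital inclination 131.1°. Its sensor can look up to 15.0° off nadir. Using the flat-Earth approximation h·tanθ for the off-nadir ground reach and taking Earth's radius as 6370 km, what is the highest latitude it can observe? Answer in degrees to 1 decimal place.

Retrograde orbit: the ground track reaches ±(180° − i) = ±(180 − 131.1) = ±48.9°.
Sensor half-swath on the ground ≈ 1020·tan(15.0°) = 273 km = 2.46° of latitude.
Maximum observable latitude ≈ 48.9 + 2.46 = 51.4°.

51.4°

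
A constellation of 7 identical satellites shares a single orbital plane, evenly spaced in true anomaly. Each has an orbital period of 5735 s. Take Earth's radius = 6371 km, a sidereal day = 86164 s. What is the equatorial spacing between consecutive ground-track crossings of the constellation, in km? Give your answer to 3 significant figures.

Single-satellite node shift = (5735.0/86164) × 360° = 23.96°.
With 7 satellites evenly phased, successive equator crossings are 23.96/7 = 3.423° apart.
That is 3.423 × 111.2 = 381 km at the equator.

381 km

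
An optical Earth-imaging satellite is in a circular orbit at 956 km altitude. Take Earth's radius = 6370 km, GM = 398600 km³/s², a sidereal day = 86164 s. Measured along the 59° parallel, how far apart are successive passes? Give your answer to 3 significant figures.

1490 km

Semi-major axis a = 6370 + 956 = 7326 km. Period T = 2π√(a³/μ) = 2π√(7326³/398600) = 6240.4 s = 104.01 min.
Node shift per orbit = (6240.4/86164) × 360° = 26.07°.
Equatorial spacing = 26.07 × 111.2 km/° = 2899 km.
At 59° latitude, spacing = 2899 × cos(59°) = 1493 km.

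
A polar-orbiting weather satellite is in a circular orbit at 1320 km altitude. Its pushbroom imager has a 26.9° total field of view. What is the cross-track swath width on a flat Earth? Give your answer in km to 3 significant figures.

631 km

Half-angle = 26.9°/2 = 13.45°.
Swath width ≈ 2h·tan(θ/2) = 2 × 1320 × tan(13.45°) = 631.4 km.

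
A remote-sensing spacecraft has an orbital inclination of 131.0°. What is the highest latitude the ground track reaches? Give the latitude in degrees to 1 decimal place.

49.0°

Retrograde orbit: the ground track reaches ±(180° − i) = ±(180 − 131.0) = ±49.0°.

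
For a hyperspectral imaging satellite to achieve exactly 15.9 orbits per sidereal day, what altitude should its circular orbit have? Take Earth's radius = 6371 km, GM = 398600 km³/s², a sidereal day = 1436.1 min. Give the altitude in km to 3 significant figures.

297 km

Required period T = 86166 / 15.9 = 5419.2 s.
From T = 2π√(a³/μ): a = (μ T²/4π²)^(1/3) = (398600 × 5419.2² / 4π²)^(1/3) = 6668 km.
Altitude h = a − R = 6668 − 6371 = 297 km.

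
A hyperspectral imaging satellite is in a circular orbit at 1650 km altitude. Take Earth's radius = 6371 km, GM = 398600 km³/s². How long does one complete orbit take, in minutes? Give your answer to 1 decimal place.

119.2 min

Semi-major axis a = 6371 + 1650 = 8021 km. Period T = 2π√(a³/μ) = 2π√(8021³/398600) = 7149.1 s = 119.15 min.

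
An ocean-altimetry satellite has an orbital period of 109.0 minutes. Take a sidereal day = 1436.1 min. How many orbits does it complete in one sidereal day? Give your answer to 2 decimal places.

T = 109.0 min = 6540.0 s.
Orbits per sidereal day = 86166 / 6540.0 = 13.175.

13.18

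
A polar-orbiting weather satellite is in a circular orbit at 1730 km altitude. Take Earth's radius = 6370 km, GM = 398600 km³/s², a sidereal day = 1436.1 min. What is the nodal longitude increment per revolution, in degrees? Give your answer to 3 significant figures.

30.3°

Semi-major axis a = 6370 + 1730 = 8100 km. Period T = 2π√(a³/μ) = 2π√(8100³/398600) = 7255.0 s = 120.92 min.
During one orbit Earth rotates (7255.0 / 86166) × 360° = 30.31°.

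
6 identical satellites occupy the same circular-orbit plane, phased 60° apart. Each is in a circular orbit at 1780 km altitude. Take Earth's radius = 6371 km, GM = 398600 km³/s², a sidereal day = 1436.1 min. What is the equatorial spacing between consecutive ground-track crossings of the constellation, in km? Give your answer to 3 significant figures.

Semi-major axis a = 6371 + 1780 = 8151 km. Period T = 2π√(a³/μ) = 2π√(8151³/398600) = 7323.6 s = 122.06 min.
Single-satellite node shift = (7323.6/86166) × 360° = 30.60°.
With 6 satellites evenly phased, successive equator crossings are 30.60/6 = 5.100° apart.
That is 5.100 × 111.2 = 567 km at the equator.

567 km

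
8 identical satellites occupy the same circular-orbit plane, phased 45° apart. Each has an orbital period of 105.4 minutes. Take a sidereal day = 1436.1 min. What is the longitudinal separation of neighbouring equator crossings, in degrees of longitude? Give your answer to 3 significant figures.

T = 105.4 min = 6324.0 s.
Single-satellite node shift = (6324.0/86166) × 360° = 26.42°.
With 8 satellites evenly phased, successive equator crossings are 26.42/8 = 3.303° apart.

3.30°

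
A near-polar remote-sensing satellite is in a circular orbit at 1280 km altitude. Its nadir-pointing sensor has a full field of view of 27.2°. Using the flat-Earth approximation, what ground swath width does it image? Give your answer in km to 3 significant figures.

Half-angle = 27.2°/2 = 13.6°.
Swath width ≈ 2h·tan(θ/2) = 2 × 1280 × tan(13.6°) = 619.3 km.

619 km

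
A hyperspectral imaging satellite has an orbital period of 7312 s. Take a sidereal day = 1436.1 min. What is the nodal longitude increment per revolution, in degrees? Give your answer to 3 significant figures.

30.5°

During one orbit Earth rotates (7312.0 / 86166) × 360° = 30.55°.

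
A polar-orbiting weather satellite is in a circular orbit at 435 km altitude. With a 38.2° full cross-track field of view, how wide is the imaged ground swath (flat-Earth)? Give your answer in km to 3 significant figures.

301 km

Half-angle = 38.2°/2 = 19.1°.
Swath width ≈ 2h·tan(θ/2) = 2 × 435 × tan(19.1°) = 301.3 km.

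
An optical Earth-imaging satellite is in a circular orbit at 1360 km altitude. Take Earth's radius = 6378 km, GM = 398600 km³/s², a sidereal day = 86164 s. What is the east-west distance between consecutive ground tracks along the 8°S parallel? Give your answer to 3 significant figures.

3120 km

Semi-major axis a = 6378 + 1360 = 7738 km. Period T = 2π√(a³/μ) = 2π√(7738³/398600) = 6774.1 s = 112.90 min.
Node shift per orbit = (6774.1/86164) × 360° = 28.30°.
Equatorial spacing = 28.30 × 111.3 km/° = 3151 km.
At 8° latitude, spacing = 3151 × cos(8°) = 3120 km.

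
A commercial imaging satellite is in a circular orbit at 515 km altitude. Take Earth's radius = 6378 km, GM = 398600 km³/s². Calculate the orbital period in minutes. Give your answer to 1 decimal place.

94.9 min

Semi-major axis a = 6378 + 515 = 6893 km. Period T = 2π√(a³/μ) = 2π√(6893³/398600) = 5695.4 s = 94.92 min.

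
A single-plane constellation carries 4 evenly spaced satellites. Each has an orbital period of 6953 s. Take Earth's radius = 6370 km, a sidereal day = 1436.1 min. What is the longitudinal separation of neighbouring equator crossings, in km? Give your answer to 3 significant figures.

807 km

Single-satellite node shift = (6953.0/86166) × 360° = 29.05°.
With 4 satellites evenly phased, successive equator crossings are 29.05/4 = 7.262° apart.
That is 7.262 × 111.2 = 807 km at the equator.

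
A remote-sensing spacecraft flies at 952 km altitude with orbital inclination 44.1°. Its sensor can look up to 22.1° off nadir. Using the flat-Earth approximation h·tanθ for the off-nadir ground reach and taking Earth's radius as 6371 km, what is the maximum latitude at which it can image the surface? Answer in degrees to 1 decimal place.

47.6°

For a prograde orbit the ground track reaches latitude ±i = ±44.1°.
Sensor half-swath on the ground ≈ 952·tan(22.1°) = 387 km = 3.48° of latitude.
Maximum observable latitude ≈ 44.1 + 3.48 = 47.6°.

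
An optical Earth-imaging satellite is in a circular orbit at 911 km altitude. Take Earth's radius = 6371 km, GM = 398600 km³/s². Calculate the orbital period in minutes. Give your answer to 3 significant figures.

Semi-major axis a = 6371 + 911 = 7282 km. Period T = 2π√(a³/μ) = 2π√(7282³/398600) = 6184.3 s = 103.07 min.

103 min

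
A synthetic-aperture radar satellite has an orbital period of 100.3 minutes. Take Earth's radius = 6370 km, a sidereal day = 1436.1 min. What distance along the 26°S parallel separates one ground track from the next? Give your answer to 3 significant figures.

T = 100.3 min = 6018.0 s.
Node shift per orbit = (6018.0/86166) × 360° = 25.14°.
Equatorial spacing = 25.14 × 111.2 km/° = 2795 km.
At 26° latitude, spacing = 2795 × cos(26°) = 2512 km.

2510 km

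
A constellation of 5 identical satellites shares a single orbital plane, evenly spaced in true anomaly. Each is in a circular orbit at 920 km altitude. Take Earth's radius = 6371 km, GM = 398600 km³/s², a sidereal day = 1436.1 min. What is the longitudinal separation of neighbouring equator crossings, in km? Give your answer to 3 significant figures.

Semi-major axis a = 6371 + 920 = 7291 km. Period T = 2π√(a³/μ) = 2π√(7291³/398600) = 6195.7 s = 103.26 min.
Single-satellite node shift = (6195.7/86166) × 360° = 25.89°.
With 5 satellites evenly phased, successive equator crossings are 25.89/5 = 5.177° apart.
That is 5.177 × 111.2 = 576 km at the equator.

576 km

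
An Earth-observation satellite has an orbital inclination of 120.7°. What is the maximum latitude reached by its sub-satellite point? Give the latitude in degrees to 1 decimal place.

Retrograde orbit: the ground track reaches ±(180° − i) = ±(180 − 120.7) = ±59.3°.

59.3°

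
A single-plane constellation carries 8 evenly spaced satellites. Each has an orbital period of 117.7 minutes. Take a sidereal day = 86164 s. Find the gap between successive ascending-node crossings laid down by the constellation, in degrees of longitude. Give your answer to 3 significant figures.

T = 117.7 min = 7062.0 s.
Single-satellite node shift = (7062.0/86164) × 360° = 29.51°.
With 8 satellites evenly phased, successive equator crossings are 29.51/8 = 3.688° apart.

3.69°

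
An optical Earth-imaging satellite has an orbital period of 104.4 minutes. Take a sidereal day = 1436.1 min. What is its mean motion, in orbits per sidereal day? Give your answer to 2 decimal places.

T = 104.4 min = 6264.0 s.
Orbits per sidereal day = 86166 / 6264.0 = 13.756.

13.76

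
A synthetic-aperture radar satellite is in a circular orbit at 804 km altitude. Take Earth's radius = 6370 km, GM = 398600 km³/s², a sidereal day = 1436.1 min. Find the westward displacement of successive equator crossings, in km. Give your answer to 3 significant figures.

2810 km

Semi-major axis a = 6370 + 804 = 7174 km. Period T = 2π√(a³/μ) = 2π√(7174³/398600) = 6047.2 s = 100.79 min.
During one orbit Earth rotates (6047.2 / 86166) × 360° = 25.27°.
At the equator that is 25.27° × (2π·6370/360) km/° = 25.27 × 111.2 = 2809 km.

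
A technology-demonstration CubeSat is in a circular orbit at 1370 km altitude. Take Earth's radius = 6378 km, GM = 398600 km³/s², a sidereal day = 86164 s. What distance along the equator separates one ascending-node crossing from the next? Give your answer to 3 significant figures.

3160 km

Semi-major axis a = 6378 + 1370 = 7748 km. Period T = 2π√(a³/μ) = 2π√(7748³/398600) = 6787.3 s = 113.12 min.
During one orbit Earth rotates (6787.3 / 86164) × 360° = 28.36°.
At the equator that is 28.36° × (2π·6378/360) km/° = 28.36 × 111.3 = 3157 km.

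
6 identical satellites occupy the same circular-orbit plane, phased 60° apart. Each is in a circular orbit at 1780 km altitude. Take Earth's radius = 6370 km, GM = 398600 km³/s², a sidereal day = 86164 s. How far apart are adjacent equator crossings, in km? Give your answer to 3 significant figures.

567 km

Semi-major axis a = 6370 + 1780 = 8150 km. Period T = 2π√(a³/μ) = 2π√(8150³/398600) = 7322.3 s = 122.04 min.
Single-satellite node shift = (7322.3/86164) × 360° = 30.59°.
With 6 satellites evenly phased, successive equator crossings are 30.59/6 = 5.099° apart.
That is 5.099 × 111.2 = 567 km at the equator.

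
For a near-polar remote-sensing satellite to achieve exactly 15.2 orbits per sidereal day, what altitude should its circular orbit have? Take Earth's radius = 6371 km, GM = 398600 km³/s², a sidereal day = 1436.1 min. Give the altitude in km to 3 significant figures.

Required period T = 86166 / 15.2 = 5668.8 s.
From T = 2π√(a³/μ): a = (μ T²/4π²)^(1/3) = (398600 × 5668.8² / 4π²)^(1/3) = 6872 km.
Altitude h = a − R = 6872 − 6371 = 501 km.

501 km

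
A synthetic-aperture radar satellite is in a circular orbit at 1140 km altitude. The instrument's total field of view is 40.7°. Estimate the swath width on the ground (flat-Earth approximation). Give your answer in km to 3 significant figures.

846 km

Half-angle = 40.7°/2 = 20.35°.
Swath width ≈ 2h·tan(θ/2) = 2 × 1140 × tan(20.35°) = 845.7 km.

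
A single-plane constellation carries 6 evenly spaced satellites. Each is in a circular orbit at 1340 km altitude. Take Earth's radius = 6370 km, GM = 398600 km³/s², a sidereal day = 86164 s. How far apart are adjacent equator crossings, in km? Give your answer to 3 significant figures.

522 km

Semi-major axis a = 6370 + 1340 = 7710 km. Period T = 2π√(a³/μ) = 2π√(7710³/398600) = 6737.4 s = 112.29 min.
Single-satellite node shift = (6737.4/86164) × 360° = 28.15°.
With 6 satellites evenly phased, successive equator crossings are 28.15/6 = 4.692° apart.
That is 4.692 × 111.2 = 522 km at the equator.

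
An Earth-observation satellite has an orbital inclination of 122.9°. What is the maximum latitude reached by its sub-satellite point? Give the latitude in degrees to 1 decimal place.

Retrograde orbit: the ground track reaches ±(180° − i) = ±(180 − 122.9) = ±57.1°.

57.1°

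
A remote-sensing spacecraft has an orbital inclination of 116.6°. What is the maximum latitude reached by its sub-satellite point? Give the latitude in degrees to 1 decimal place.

Retrograde orbit: the ground track reaches ±(180° − i) = ±(180 − 116.6) = ±63.4°.

63.4°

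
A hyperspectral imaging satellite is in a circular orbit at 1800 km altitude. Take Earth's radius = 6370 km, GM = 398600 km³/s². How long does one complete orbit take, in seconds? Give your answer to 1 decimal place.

7349.3 seconds

Semi-major axis a = 6370 + 1800 = 8170 km. Period T = 2π√(a³/μ) = 2π√(8170³/398600) = 7349.3 s = 122.49 min.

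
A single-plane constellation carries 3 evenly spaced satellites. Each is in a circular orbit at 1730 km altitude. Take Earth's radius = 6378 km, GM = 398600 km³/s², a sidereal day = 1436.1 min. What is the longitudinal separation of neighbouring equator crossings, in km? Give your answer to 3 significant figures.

Semi-major axis a = 6378 + 1730 = 8108 km. Period T = 2π√(a³/μ) = 2π√(8108³/398600) = 7265.8 s = 121.10 min.
Single-satellite node shift = (7265.8/86166) × 360° = 30.36°.
With 3 satellites evenly phased, successive equator crossings are 30.36/3 = 10.119° apart.
That is 10.119 × 111.3 = 1126 km at the equator.

1130 km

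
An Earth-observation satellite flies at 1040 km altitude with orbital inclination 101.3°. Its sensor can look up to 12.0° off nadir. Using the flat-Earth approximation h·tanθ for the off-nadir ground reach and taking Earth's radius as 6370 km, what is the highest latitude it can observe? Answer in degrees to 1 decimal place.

80.7°

Retrograde orbit: the ground track reaches ±(180° − i) = ±(180 − 101.3) = ±78.7°.
Sensor half-swath on the ground ≈ 1040·tan(12.0°) = 221 km = 1.99° of latitude.
Maximum observable latitude ≈ 78.7 + 1.99 = 80.7°.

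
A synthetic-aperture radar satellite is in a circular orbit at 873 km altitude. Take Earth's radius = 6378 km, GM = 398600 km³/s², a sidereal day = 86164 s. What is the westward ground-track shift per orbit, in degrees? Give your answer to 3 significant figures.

Semi-major axis a = 6378 + 873 = 7251 km. Period T = 2π√(a³/μ) = 2π√(7251³/398600) = 6144.8 s = 102.41 min.
During one orbit Earth rotates (6144.8 / 86164) × 360° = 25.67°.

25.7°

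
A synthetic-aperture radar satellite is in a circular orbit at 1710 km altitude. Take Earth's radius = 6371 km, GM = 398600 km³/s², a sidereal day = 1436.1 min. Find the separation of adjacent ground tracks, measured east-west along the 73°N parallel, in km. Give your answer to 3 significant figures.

982 km

Semi-major axis a = 6371 + 1710 = 8081 km. Period T = 2π√(a³/μ) = 2π√(8081³/398600) = 7229.5 s = 120.49 min.
Node shift per orbit = (7229.5/86166) × 360° = 30.20°.
Equatorial spacing = 30.20 × 111.2 km/° = 3359 km.
At 73° latitude, spacing = 3359 × cos(73°) = 982 km.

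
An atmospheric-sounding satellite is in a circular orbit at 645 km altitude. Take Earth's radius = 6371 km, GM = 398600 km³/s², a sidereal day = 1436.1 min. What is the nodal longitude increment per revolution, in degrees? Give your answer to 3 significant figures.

24.4°

Semi-major axis a = 6371 + 645 = 7016 km. Period T = 2π√(a³/μ) = 2π√(7016³/398600) = 5848.5 s = 97.48 min.
During one orbit Earth rotates (5848.5 / 86166) × 360° = 24.43°.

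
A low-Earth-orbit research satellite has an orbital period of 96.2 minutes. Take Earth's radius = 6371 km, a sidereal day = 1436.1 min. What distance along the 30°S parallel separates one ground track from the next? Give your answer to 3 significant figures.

2320 km

T = 96.2 min = 5772.0 s.
Node shift per orbit = (5772.0/86166) × 360° = 24.12°.
Equatorial spacing = 24.12 × 111.2 km/° = 2682 km.
At 30° latitude, spacing = 2682 × cos(30°) = 2322 km.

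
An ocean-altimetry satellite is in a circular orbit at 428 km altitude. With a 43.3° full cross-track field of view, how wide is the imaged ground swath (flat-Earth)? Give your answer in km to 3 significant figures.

Half-angle = 43.3°/2 = 21.65°.
Swath width ≈ 2h·tan(θ/2) = 2 × 428 × tan(21.65°) = 339.8 km.

340 km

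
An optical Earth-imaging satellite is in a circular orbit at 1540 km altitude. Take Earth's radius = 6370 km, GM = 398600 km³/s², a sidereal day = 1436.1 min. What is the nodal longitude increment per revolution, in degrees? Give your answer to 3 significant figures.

Semi-major axis a = 6370 + 1540 = 7910 km. Period T = 2π√(a³/μ) = 2π√(7910³/398600) = 7001.3 s = 116.69 min.
During one orbit Earth rotates (7001.3 / 86166) × 360° = 29.25°.

29.3°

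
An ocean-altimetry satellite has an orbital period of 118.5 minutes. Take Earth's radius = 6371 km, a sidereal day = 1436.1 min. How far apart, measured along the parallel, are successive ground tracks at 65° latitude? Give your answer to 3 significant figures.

1400 km

T = 118.5 min = 7110.0 s.
Node shift per orbit = (7110.0/86166) × 360° = 29.71°.
Equatorial spacing = 29.71 × 111.2 km/° = 3303 km.
At 65° latitude, spacing = 3303 × cos(65°) = 1396 km.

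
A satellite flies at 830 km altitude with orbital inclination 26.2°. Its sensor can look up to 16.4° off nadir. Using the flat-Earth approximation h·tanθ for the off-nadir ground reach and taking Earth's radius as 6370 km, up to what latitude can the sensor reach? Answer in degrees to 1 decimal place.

28.4°

For a prograde orbit the ground track reaches latitude ±i = ±26.2°.
Sensor half-swath on the ground ≈ 830·tan(16.4°) = 244 km = 2.20° of latitude.
Maximum observable latitude ≈ 26.2 + 2.20 = 28.4°.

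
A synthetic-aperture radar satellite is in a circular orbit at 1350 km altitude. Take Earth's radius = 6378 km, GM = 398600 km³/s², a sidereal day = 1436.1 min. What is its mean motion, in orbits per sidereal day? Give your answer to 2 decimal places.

Semi-major axis a = 6378 + 1350 = 7728 km. Period T = 2π√(a³/μ) = 2π√(7728³/398600) = 6761.0 s = 112.68 min.
Orbits per sidereal day = 86166 / 6761.0 = 12.745.

12.74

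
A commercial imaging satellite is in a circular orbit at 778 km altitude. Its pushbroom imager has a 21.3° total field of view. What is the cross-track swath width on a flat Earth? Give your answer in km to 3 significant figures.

Half-angle = 21.3°/2 = 10.65°.
Swath width ≈ 2h·tan(θ/2) = 2 × 778 × tan(10.65°) = 292.6 km.

293 km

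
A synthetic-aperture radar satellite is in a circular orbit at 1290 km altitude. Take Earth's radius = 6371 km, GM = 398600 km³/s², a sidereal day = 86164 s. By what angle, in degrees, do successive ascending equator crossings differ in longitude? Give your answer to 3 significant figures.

27.9°

Semi-major axis a = 6371 + 1290 = 7661 km. Period T = 2π√(a³/μ) = 2π√(7661³/398600) = 6673.3 s = 111.22 min.
During one orbit Earth rotates (6673.3 / 86164) × 360° = 27.88°.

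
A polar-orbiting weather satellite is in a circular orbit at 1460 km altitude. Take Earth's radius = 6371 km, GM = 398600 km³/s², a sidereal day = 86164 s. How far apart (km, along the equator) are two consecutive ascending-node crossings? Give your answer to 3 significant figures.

3200 km

Semi-major axis a = 6371 + 1460 = 7831 km. Period T = 2π√(a³/μ) = 2π√(7831³/398600) = 6896.6 s = 114.94 min.
During one orbit Earth rotates (6896.6 / 86164) × 360° = 28.81°.
At the equator that is 28.81° × (2π·6371/360) km/° = 28.81 × 111.2 = 3204 km.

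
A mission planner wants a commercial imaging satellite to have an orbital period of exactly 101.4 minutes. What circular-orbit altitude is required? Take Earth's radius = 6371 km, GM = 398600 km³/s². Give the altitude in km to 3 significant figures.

T = 101.4 min = 6084.0 s.
From T = 2π√(a³/μ): a = (μ T²/4π²)^(1/3) = (398600 × 6084.0² / 4π²)^(1/3) = 7203 km.
Altitude h = a − R = 7203 − 6371 = 832 km.

832 km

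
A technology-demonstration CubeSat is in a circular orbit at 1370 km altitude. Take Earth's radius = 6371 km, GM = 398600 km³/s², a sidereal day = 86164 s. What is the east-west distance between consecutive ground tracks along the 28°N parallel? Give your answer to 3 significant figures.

2780 km

Semi-major axis a = 6371 + 1370 = 7741 km. Period T = 2π√(a³/μ) = 2π√(7741³/398600) = 6778.1 s = 112.97 min.
Node shift per orbit = (6778.1/86164) × 360° = 28.32°.
Equatorial spacing = 28.32 × 111.2 km/° = 3149 km.
At 28° latitude, spacing = 3149 × cos(28°) = 2780 km.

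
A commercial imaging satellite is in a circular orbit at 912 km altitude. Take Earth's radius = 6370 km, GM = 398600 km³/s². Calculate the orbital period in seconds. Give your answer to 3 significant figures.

6180 seconds

Semi-major axis a = 6370 + 912 = 7282 km. Period T = 2π√(a³/μ) = 2π√(7282³/398600) = 6184.3 s = 103.07 min.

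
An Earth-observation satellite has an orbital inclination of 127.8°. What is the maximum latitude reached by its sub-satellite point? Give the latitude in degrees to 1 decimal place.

52.2°

Retrograde orbit: the ground track reaches ±(180° − i) = ±(180 − 127.8) = ±52.2°.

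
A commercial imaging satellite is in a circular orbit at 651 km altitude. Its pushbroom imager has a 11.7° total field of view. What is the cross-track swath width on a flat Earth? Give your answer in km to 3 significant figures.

133 km

Half-angle = 11.7°/2 = 5.85°.
Swath width ≈ 2h·tan(θ/2) = 2 × 651 × tan(5.85°) = 133.4 km.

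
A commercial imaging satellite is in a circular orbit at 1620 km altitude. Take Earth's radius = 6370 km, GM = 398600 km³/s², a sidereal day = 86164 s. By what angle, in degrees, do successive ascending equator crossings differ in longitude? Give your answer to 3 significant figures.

Semi-major axis a = 6370 + 1620 = 7990 km. Period T = 2π√(a³/μ) = 2π√(7990³/398600) = 7107.7 s = 118.46 min.
During one orbit Earth rotates (7107.7 / 86164) × 360° = 29.70°.

29.7°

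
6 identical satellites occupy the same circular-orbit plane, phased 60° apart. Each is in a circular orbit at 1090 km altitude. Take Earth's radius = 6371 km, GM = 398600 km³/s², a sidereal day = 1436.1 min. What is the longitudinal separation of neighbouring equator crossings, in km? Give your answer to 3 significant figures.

497 km

Semi-major axis a = 6371 + 1090 = 7461 km. Period T = 2π√(a³/μ) = 2π√(7461³/398600) = 6413.7 s = 106.89 min.
Single-satellite node shift = (6413.7/86166) × 360° = 26.80°.
With 6 satellites evenly phased, successive equator crossings are 26.80/6 = 4.466° apart.
That is 4.466 × 111.2 = 497 km at the equator.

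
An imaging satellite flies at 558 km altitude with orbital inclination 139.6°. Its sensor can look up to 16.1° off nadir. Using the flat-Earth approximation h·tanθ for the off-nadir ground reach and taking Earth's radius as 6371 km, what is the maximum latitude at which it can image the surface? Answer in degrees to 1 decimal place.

41.8°

Retrograde orbit: the ground track reaches ±(180° − i) = ±(180 − 139.6) = ±40.4°.
Sensor half-swath on the ground ≈ 558·tan(16.1°) = 161 km = 1.45° of latitude.
Maximum observable latitude ≈ 40.4 + 1.45 = 41.8°.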